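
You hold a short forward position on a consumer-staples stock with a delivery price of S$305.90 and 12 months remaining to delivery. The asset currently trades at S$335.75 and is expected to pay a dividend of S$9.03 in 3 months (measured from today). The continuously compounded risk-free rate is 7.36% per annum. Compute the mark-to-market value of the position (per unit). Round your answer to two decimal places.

PV(remaining dividends) I = 9.03·e^(−0.0736·3/12) = 8.8654
Current forward F = (S − I)·e^(rT) = (335.75 − 8.8654)·e^(0.0736·12/12) = 326.8846 × 1.076376 = 351.8507
Value (long) = (F − K)·e^(−rT) = (351.8507 − 305.90) × 0.929043 = 42.6902
Short position value = −(long value) = -S$42.69

-S$42.69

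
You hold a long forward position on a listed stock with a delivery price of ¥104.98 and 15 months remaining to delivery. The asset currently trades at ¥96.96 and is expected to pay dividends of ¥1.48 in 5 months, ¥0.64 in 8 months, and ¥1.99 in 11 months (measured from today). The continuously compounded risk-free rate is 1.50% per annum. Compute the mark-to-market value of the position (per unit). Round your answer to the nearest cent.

-¥10.14

PV(remaining dividends) I = 1.48·e^(−0.0150·5/12) + 0.64·e^(−0.0150·8/12) + 1.99·e^(−0.0150·11/12) = 4.0672
Current forward F = (S − I)·e^(rT) = (96.96 − 4.0672)·e^(0.0150·15/12) = 92.8928 × 1.018927 = 94.6510
Value (long) = (F − K)·e^(−rT) = (94.6510 − 104.98) × 0.981425 = -10.1371
Value = -¥10.14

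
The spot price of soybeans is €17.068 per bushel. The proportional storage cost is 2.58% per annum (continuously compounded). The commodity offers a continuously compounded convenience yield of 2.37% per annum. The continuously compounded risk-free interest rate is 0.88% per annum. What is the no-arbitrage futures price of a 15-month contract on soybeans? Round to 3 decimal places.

€17.302 per bushel

Net carry = r + u − y = 0.0088 + 0.0258 − 0.0237 = 0.0109
F = S·e^((r+u−y)T) = 17.068 · e^(0.0109 × 15/12) = 17.068 · e^0.013625
= 17.068 × 1.013718 = €17.302 per bushel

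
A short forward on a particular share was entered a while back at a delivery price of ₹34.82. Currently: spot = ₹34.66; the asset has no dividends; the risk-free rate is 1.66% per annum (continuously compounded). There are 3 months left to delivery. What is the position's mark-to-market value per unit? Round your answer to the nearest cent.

₹0.02

Current fair forward for the remaining 3 months: F = S·e^(r·T), r = 0.0166
F = 34.66 · e^(0.0166 × 3/12) = 34.66 × 1.004159 = 34.8042
Value of long forward = (F − K)·e^(−rT) = (34.8042 − 34.82) · e^(−0.0166·3/12)
= -0.0158 × 0.995859 = -0.02
Short position value = −(long value) = ₹0.02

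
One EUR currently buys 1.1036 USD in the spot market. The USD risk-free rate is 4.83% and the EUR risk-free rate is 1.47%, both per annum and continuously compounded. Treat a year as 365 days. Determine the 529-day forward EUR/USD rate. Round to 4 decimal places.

1.1587

F = S·e^((r_USD − r_EUR)T) = 1.1036 · e^((0.0483 − 0.0147) × 529/365)
= 1.1036 · e^0.048697 = 1.1036 × 1.049902
F = 1.1587 USD per EUR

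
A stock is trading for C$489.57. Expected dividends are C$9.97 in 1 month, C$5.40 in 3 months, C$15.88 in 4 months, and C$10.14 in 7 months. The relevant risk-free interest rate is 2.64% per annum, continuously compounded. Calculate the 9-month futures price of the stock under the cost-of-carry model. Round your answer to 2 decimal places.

PV(dividends) I = 9.97·e^(−0.0264·1/12) + 5.40·e^(−0.0264·3/12) + 15.88·e^(−0.0264·4/12) + 10.14·e^(−0.0264·7/12)
I = 9.9481 + 5.3645 + 15.7409 + 9.9850 = 41.0385
F = (S − I)·e^(rT) = (489.57 − 41.0385) · e^(0.0264·9/12)
= 448.5315 · e^0.019800 = 448.5315 × 1.019997 = C$457.50

C$457.50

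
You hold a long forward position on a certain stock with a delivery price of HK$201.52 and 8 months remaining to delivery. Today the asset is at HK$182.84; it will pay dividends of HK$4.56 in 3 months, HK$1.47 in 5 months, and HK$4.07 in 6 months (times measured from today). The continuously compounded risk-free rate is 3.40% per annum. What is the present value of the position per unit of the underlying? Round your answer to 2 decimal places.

-HK$24.14

PV(remaining dividends) I = 4.56·e^(−0.0340·3/12) + 1.47·e^(−0.0340·5/12) + 4.07·e^(−0.0340·6/12) = 9.9721
Current forward F = (S − I)·e^(rT) = (182.84 − 9.9721)·e^(0.0340·8/12) = 172.8679 × 1.022926 = 176.8311
Value (long) = (F − K)·e^(−rT) = (176.8311 − 201.52) × 0.977588 = -24.1356
Value = -HK$24.14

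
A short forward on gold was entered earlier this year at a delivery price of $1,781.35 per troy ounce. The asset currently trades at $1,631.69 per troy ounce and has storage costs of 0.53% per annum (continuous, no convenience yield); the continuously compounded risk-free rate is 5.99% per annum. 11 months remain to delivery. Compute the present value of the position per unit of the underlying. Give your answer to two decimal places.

Current fair forward for the remaining 11 months: F = S·e^((r + u)·T), (r + u) = 0.0599 + 0.0053 = 0.0652
F = 1631.69 · e^(0.0652 × 11/12) = 1631.69 × 1.06158881 = 1732.1838
Value of long forward = (F − K)·e^(−rT) = (1732.1838 − 1781.35) · e^(−0.0599·11/12)
= -49.1662 × 0.94657191 = -46.54
Short position value = −(long value) = $46.54

$46.54 per troy ounce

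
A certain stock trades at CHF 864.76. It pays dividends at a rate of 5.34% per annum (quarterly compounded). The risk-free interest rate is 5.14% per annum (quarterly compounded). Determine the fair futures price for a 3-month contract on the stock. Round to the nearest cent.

F = S · (1+r/4)^(4T) / (1+q/4)^(4T)
= 864.76 × 1.012850 / 1.013350 = 864.76 × 0.999507
F = CHF 864.33

CHF 864.33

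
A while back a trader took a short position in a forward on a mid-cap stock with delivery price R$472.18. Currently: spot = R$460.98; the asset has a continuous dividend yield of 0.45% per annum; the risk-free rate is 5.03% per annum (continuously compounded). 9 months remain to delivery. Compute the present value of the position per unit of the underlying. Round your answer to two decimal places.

Current fair forward for the remaining 9 months: F = S·e^((r − q)·T), (r − q) = 0.0503 − 0.0045 = 0.0458
F = 460.98 · e^(0.0458 × 9/12) = 460.98 × 1.034947 = 477.0899
Value of long forward = (F − K)·e^(−rT) = (477.0899 − 472.18) · e^(−0.0503·9/12)
= 4.9099 × 0.962978 = 4.73
Short position value = −(long value) = -R$4.73

-R$4.73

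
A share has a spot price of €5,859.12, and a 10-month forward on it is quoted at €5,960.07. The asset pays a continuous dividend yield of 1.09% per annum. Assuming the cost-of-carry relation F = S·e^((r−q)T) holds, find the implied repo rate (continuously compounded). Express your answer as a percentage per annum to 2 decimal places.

3.14%

From F = S·e^((r−q)T): (r − q) = ln(F/S)/T
ln(5960.07/5859.12) = ln(1.017230) = 0.017083
(r − q) = 0.017083 / (10/12) = 0.020500
r = ln(F/S)/T + q = 0.020500 + 0.0109 = 0.031400
r = 3.14%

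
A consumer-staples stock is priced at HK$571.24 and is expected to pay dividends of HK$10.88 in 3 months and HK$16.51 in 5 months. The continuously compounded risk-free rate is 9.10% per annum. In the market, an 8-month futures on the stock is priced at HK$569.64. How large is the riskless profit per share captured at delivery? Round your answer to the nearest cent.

PV(dividends) I = 10.88·e^(−0.0910·3/12) + 16.51·e^(−0.0910·5/12) = 26.5310
Fair futures F* = (S − I)·e^(rT) = (571.24 − 26.5310)·e^0.060667 = 544.7090 × 1.062545 = 578.7778
Market HK$569.64 < fair 578.7778: forward underpriced → reverse cash-and-carry (short the stock, invest proceeds at r, pay the dividends, go long the forward).
Profit at T = |F_mkt − F*| = |569.64 − 578.7778| = HK$9.14 per share

HK$9.14 per share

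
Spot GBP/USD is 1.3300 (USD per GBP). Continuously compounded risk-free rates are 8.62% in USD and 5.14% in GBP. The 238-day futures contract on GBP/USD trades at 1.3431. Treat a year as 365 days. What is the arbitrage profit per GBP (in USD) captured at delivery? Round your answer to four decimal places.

0.0174 per GBP (in USD)

Fair futures: F* = S·e^(carry·T), with carry = (r_USD − r_GBP) = 0.0862 − 0.0514 = 0.0348
F* = 1.3300 · e^(0.0348 × 238/365) = 1.3300 · e^0.022692 = 1.3300 × 1.022951 = 1.3605
Market 1.3431 < fair 1.3605: forward underpriced → reverse cash-and-carry (short spot, go long the forward).
At maturity, profit = |F_mkt − F*| = |1.3431 − 1.3605| = 0.0174 per GBP (in USD)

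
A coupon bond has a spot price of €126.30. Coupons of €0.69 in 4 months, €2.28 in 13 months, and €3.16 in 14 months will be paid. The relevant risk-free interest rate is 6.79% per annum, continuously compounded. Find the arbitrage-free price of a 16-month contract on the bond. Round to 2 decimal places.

€132.01

PV(coupons) I = 0.69·e^(−0.0679·4/12) + 2.28·e^(−0.0679·13/12) + 3.16·e^(−0.0679·14/12)
I = 0.6746 + 2.1183 + 2.9193 = 5.7122
F = (S − I)·e^(rT) = (126.30 − 5.7122) · e^(0.0679·16/12)
= 120.5878 · e^0.090533 = 120.5878 × 1.094758 = €132.01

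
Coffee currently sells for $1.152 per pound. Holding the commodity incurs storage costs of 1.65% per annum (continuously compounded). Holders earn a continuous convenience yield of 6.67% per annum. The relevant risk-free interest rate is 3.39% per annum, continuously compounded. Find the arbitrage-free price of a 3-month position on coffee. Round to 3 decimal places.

Net carry = r + u − y = 0.0339 + 0.0165 − 0.0667 = -0.0163
F = S·e^((r+u−y)T) = 1.152 · e^(-0.0163 × 3/12) = 1.152 · e^-0.004075
= 1.152 × 0.995933 = $1.147 per pound

$1.147 per pound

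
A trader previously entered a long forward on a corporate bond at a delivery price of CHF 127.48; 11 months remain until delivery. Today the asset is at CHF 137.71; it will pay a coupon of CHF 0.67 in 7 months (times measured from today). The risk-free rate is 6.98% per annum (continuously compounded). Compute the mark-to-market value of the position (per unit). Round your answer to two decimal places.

CHF 17.49

PV(remaining coupons) I = 0.67·e^(−0.0698·7/12) = 0.6433
Current forward F = (S − I)·e^(rT) = (137.71 − 0.6433)·e^(0.0698·11/12) = 137.0667 × 1.066075 = 146.1234
Value (long) = (F − K)·e^(−rT) = (146.1234 − 127.48) × 0.938021 = 17.4879
Value = CHF 17.49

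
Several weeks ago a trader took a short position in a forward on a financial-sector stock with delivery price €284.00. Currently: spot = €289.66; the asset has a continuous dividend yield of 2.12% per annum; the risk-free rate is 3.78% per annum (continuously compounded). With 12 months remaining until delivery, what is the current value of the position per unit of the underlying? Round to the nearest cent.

-€10.12

Current fair forward for the remaining 12 months: F = S·e^((r − q)·T), (r − q) = 0.0378 − 0.0212 = 0.0166
F = 289.66 · e^(0.0166 × 12/12) = 289.66 × 1.016739 = 294.5086
Value of long forward = (F − K)·e^(−rT) = (294.5086 − 284.00) · e^(−0.0378·12/12)
= 10.5086 × 0.962906 = 10.12
Short position value = −(long value) = -€10.12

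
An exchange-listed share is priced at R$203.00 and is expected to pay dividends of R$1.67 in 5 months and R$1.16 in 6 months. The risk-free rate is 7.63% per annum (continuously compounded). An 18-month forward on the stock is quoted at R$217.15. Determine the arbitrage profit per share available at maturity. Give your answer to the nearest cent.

PV(dividends) I = 1.67·e^(−0.0763·5/12) + 1.16·e^(−0.0763·6/12) = 2.7343
Fair forward F* = (S − I)·e^(rT) = (203.00 − 2.7343)·e^0.114450 = 200.2657 × 1.121257 = 224.5493
Market R$217.15 < fair 224.5493: forward underpriced → reverse cash-and-carry (short the stock, invest proceeds at r, pay the dividends, go long the forward).
Profit at T = |F_mkt − F*| = |217.15 − 224.5493| = R$7.40 per share

R$7.40 per share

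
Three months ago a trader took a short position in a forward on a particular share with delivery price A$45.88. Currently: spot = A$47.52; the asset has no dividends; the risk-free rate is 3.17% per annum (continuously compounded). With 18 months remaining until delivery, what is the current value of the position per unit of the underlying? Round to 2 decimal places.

Current fair forward for the remaining 18 months: F = S·e^(r·T), r = 0.0317
F = 47.52 · e^(0.0317 × 18/12) = 47.52 × 1.048699 = 49.8342
Value of long forward = (F − K)·e^(−rT) = (49.8342 − 45.88) · e^(−0.0317·18/12)
= 3.9542 × 0.953563 = 3.77
Short position value = −(long value) = -A$3.77

-A$3.77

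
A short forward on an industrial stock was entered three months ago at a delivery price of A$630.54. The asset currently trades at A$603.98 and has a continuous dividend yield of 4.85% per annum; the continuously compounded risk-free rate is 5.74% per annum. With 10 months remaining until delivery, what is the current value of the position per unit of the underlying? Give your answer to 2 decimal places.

Current fair forward for the remaining 10 months: F = S·e^((r − q)·T), (r − q) = 0.0574 − 0.0485 = 0.0089
F = 603.98 · e^(0.0089 × 10/12) = 603.98 × 1.007444 = 608.4760
Value of long forward = (F − K)·e^(−rT) = (608.4760 − 630.54) · e^(−0.0574·10/12)
= -22.0640 × 0.953293 = -21.03
Short position value = −(long value) = A$21.03

A$21.03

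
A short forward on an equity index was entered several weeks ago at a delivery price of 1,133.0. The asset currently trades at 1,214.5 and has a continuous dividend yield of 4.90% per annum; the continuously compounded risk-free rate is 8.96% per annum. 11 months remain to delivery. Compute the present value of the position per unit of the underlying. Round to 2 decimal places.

Current fair forward for the remaining 11 months: F = S·e^((r − q)·T), (r − q) = 0.0896 − 0.0490 = 0.0406
F = 1214.5 · e^(0.0406 × 11/12) = 1214.5 × 1.03791788 = 1260.5513
Value of long forward = (F − K)·e^(−rT) = (1260.5513 − 1133.0) · e^(−0.0896·11/12)
= 127.5513 × 0.92114913 = 117.49
Short position value = −(long value) = -117.49

-117.49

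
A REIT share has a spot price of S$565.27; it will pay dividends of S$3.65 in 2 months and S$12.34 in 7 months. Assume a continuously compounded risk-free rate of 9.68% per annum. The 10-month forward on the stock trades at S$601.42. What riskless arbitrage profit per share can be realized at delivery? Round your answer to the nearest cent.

S$5.20 per share

PV(dividends) I = 3.65·e^(−0.0968·2/12) + 12.34·e^(−0.0968·7/12) = 15.2541
Fair forward F* = (S − I)·e^(rT) = (565.27 − 15.2541)·e^0.080667 = 550.0159 × 1.084010 = 596.2227
Market S$601.42 > fair 596.2227: forward overpriced → cash-and-carry (borrow at r, buy the stock and collect the dividends, short the forward).
Profit at T = |F_mkt − F*| = |601.42 − 596.2227| = S$5.20 per share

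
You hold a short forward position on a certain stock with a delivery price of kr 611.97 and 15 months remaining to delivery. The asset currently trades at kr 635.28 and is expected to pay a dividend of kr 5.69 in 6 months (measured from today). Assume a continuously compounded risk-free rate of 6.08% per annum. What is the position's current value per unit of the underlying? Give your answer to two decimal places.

-kr 62.58

PV(remaining dividends) I = 5.69·e^(−0.0608·6/12) = 5.5196
Current forward F = (S − I)·e^(rT) = (635.28 − 5.5196)·e^(0.0608·15/12) = 629.7604 × 1.078963 = 679.4882
Value (long) = (F − K)·e^(−rT) = (679.4882 − 611.97) × 0.926816 = 62.5769
Short position value = −(long value) = -kr 62.58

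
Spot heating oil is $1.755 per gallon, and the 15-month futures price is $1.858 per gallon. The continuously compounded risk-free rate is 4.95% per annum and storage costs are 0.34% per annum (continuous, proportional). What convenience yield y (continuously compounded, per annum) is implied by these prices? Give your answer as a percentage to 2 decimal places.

F = S·e^((r+u−y)T) ⇒ (r+u−y) = ln(F/S)/T
ln(1.858/1.755) = 0.057032; /T ⇒ 0.045626
y = r + u − ln(F/S)/T = 0.0495 + 0.0034 − 0.045626 = 0.007274
y = 0.73%

0.73%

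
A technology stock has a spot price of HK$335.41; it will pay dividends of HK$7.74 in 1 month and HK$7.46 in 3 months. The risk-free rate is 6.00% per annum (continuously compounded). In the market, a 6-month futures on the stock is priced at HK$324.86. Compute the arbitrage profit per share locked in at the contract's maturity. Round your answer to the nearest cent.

HK$5.26 per share

PV(dividends) I = 7.74·e^(−0.0600·1/12) + 7.46·e^(−0.0600·3/12) = 15.0503
Fair futures F* = (S − I)·e^(rT) = (335.41 − 15.0503)·e^0.030000 = 320.3597 × 1.030455 = 330.1163
Market HK$324.86 < fair 330.1163: forward underpriced → reverse cash-and-carry (short the stock, invest proceeds at r, pay the dividends, go long the forward).
Profit at T = |F_mkt − F*| = |324.86 − 330.1163| = HK$5.26 per share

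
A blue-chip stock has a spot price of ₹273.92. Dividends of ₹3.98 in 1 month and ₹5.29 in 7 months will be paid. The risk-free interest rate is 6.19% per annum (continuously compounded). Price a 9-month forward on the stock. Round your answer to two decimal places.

PV(dividends) I = 3.98·e^(−0.0619·1/12) + 5.29·e^(−0.0619·7/12)
I = 3.9595 + 5.1024 = 9.0619
F = (S − I)·e^(rT) = (273.92 − 9.0619) · e^(0.0619·9/12)
= 264.8581 · e^0.046425 = 264.8581 × 1.047520 = ₹277.44

₹277.44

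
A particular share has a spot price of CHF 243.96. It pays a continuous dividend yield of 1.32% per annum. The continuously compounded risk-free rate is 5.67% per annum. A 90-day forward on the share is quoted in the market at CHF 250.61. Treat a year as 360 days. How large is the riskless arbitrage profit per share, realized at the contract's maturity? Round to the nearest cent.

Fair forward: F* = S·e^(carry·T), with carry = (r − q) = 0.0567 − 0.0132 = 0.0435
F* = 243.96 · e^(0.0435 × 90/360) = 243.96 · e^0.010875 = 243.96 × 1.010934 = CHF 246.6275
Market CHF 250.61 > fair CHF 246.6275: forward overpriced → cash-and-carry (buy spot, short the forward).
At maturity, profit = |F_mkt − F*| = |250.61 − 246.6275| = CHF 3.98 per share

CHF 3.98 per share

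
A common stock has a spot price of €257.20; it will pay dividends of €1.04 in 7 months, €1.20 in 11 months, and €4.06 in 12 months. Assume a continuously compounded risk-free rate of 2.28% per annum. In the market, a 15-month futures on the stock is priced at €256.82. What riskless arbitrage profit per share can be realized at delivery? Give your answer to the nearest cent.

€1.47 per share

PV(dividends) I = 1.04·e^(−0.0228·7/12) + 1.20·e^(−0.0228·11/12) + 4.06·e^(−0.0228·12/12) = 6.1699
Fair futures F* = (S − I)·e^(rT) = (257.20 − 6.1699)·e^0.028500 = 251.0301 × 1.028910 = 258.2874
Market €256.82 < fair 258.2874: forward underpriced → reverse cash-and-carry (short the stock, invest proceeds at r, pay the dividends, go long the forward).
Profit at T = |F_mkt − F*| = |256.82 − 258.2874| = €1.47 per share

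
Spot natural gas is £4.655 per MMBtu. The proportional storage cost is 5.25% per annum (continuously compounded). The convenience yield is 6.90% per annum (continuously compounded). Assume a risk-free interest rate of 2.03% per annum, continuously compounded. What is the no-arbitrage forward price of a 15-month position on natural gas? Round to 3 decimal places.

£4.677 per MMBtu

Net carry = r + u − y = 0.0203 + 0.0525 − 0.0690 = 0.0038
F = S·e^((r+u−y)T) = 4.655 · e^(0.0038 × 15/12) = 4.655 · e^0.004750
= 4.655 × 1.004761 = £4.677 per MMBtu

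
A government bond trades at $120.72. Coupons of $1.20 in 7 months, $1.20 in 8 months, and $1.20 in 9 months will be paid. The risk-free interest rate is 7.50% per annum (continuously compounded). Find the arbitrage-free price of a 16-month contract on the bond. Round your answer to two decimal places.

$129.63

PV(coupons) I = 1.20·e^(−0.0750·7/12) + 1.20·e^(−0.0750·8/12) + 1.20·e^(−0.0750·9/12)
I = 1.1486 + 1.1415 + 1.1344 = 3.4245
F = (S − I)·e^(rT) = (120.72 − 3.4245) · e^(0.0750·16/12)
= 117.2955 · e^0.100000 = 117.2955 × 1.105171 = $129.63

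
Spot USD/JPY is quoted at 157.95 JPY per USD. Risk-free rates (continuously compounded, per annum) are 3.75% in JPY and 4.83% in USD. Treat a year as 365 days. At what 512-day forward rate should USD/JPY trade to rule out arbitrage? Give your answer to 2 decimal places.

F = S·e^((r_JPY − r_USD)T) = 157.95 · e^((0.0375 − 0.0483) × 512/365)
= 157.95 · e^-0.015150 = 157.95 × 0.984964
F = 155.58 JPY per USD

155.58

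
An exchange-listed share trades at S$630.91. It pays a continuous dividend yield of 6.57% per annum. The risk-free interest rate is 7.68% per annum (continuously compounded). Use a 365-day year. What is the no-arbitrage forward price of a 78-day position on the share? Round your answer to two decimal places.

S$632.41

F = S·e^((r − q)T) = 630.91 · e^((0.0768 − 0.0657) × 78/365)
= 630.91 · e^0.002372 = 630.91 × 1.002375
F = S$632.41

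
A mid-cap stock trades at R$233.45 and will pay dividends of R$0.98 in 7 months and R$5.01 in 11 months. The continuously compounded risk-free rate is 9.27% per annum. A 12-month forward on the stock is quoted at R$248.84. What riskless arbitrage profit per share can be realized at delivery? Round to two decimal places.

PV(dividends) I = 0.98·e^(−0.0927·7/12) + 5.01·e^(−0.0927·11/12) = 5.5303
Fair forward F* = (S − I)·e^(rT) = (233.45 − 5.5303)·e^0.092700 = 227.9197 × 1.097133 = 250.0582
Market R$248.84 < fair 250.0582: forward underpriced → reverse cash-and-carry (short the stock, invest proceeds at r, pay the dividends, go long the forward).
Profit at T = |F_mkt − F*| = |248.84 − 250.0582| = R$1.22 per share

R$1.22 per share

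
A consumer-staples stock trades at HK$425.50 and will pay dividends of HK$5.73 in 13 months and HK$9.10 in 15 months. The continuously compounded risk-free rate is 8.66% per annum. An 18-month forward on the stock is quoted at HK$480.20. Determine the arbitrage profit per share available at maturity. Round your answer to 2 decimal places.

PV(dividends) I = 5.73·e^(−0.0866·13/12) + 9.10·e^(−0.0866·15/12) = 13.3832
Fair forward F* = (S − I)·e^(rT) = (425.50 − 13.3832)·e^0.129900 = 412.1168 × 1.138715 = 469.2836
Market HK$480.20 > fair 469.2836: forward overpriced → cash-and-carry (borrow at r, buy the stock and collect the dividends, short the forward).
Profit at T = |F_mkt − F*| = |480.20 − 469.2836| = HK$10.92 per share

HK$10.92 per share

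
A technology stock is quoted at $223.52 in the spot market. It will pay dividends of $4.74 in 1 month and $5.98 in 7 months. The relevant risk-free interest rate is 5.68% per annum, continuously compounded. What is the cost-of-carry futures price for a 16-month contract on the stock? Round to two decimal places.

$229.78

PV(dividends) I = 4.74·e^(−0.0568·1/12) + 5.98·e^(−0.0568·7/12)
I = 4.7176 + 5.7851 = 10.5027
F = (S − I)·e^(rT) = (223.52 − 10.5027) · e^(0.0568·16/12)
= 213.0173 · e^0.075733 = 213.0173 × 1.078675 = $229.78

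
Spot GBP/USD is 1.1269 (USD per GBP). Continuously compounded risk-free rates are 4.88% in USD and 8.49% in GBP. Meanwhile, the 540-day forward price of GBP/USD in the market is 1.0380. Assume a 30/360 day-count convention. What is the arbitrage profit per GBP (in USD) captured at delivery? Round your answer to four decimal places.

Fair forward: F* = S·e^(carry·T), with carry = (r_USD − r_GBP) = 0.0488 − 0.0849 = -0.0361
F* = 1.1269 · e^(-0.0361 × 540/360) = 1.1269 · e^-0.054150 = 1.1269 × 0.947290 = 1.0675
Market 1.0380 < fair 1.0675: forward underpriced → reverse cash-and-carry (short spot, go long the forward).
At maturity, profit = |F_mkt − F*| = |1.0380 − 1.0675| = 0.0295 per GBP (in USD)

0.0295 per GBP (in USD)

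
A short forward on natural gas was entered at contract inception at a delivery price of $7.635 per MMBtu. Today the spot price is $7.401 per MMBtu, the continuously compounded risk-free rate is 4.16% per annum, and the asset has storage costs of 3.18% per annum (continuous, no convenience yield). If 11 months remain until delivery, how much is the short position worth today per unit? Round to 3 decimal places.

Current fair forward for the remaining 11 months: F = S·e^((r + u)·T), (r + u) = 0.0416 + 0.0318 = 0.0734
F = 7.401 · e^(0.0734 × 11/12) = 7.401 × 1.069598 = 7.9161
Value of long forward = (F − K)·e^(−rT) = (7.9161 − 7.635) · e^(−0.0416·11/12)
= 0.2811 × 0.962585 = 0.271
Short position value = −(long value) = -$0.271

-$0.271 per MMBtu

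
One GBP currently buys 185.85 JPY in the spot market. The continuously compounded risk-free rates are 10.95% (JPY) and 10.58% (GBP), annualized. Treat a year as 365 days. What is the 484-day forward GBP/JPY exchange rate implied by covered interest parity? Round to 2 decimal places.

186.76

F = S·e^((r_JPY − r_GBP)T) = 185.85 · e^((0.1095 − 0.1058) × 484/365)
= 185.85 · e^0.004906 = 185.85 × 1.004918
F = 186.76 JPY per GBP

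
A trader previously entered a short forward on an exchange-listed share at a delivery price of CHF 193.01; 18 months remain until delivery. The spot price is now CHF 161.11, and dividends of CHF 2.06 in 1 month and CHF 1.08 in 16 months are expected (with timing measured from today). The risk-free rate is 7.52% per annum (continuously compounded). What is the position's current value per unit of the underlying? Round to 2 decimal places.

PV(remaining dividends) I = 2.06·e^(−0.0752·1/12) + 1.08·e^(−0.0752·16/12) = 3.0241
Current forward F = (S − I)·e^(rT) = (161.11 − 3.0241)·e^(0.0752·18/12) = 158.0859 × 1.119408 = 176.9626
Value (long) = (F − K)·e^(−rT) = (176.9626 − 193.01) × 0.893329 = -14.3356
Short position value = −(long value) = CHF 14.34

CHF 14.34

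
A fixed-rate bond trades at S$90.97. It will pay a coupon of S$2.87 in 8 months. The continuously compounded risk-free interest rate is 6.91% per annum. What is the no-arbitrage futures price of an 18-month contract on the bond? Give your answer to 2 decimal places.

PV(coupons) I = 2.87·e^(−0.0691·8/12)
I = 2.7408
F = (S − I)·e^(rT) = (90.97 − 2.7408) · e^(0.0691·18/12)
= 88.2292 · e^0.103650 = 88.2292 × 1.109212 = S$97.86

S$97.86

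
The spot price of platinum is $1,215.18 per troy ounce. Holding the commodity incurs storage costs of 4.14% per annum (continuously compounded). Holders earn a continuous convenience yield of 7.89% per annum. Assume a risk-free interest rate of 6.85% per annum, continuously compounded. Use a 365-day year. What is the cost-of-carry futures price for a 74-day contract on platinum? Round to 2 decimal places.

$1,222.84 per troy ounce

Net carry = r + u − y = 0.0685 + 0.0414 − 0.0789 = 0.0310
F = S·e^((r+u−y)T) = 1215.18 · e^(0.0310 × 74/365) = 1215.18 · e^0.00628493
= 1215.18 × 1.00630472 = $1,222.84 per troy ounce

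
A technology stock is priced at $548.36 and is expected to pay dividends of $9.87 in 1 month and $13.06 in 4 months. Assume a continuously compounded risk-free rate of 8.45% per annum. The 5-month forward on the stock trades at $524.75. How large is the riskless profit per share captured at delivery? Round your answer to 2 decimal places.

$19.96 per share

PV(dividends) I = 9.87·e^(−0.0845·1/12) + 13.06·e^(−0.0845·4/12) = 22.4980
Fair forward F* = (S − I)·e^(rT) = (548.36 − 22.4980)·e^0.035208 = 525.8620 × 1.035835 = 544.7063
Market $524.75 < fair 544.7063: forward underpriced → reverse cash-and-carry (short the stock, invest proceeds at r, pay the dividends, go long the forward).
Profit at T = |F_mkt − F*| = |524.75 − 544.7063| = $19.96 per share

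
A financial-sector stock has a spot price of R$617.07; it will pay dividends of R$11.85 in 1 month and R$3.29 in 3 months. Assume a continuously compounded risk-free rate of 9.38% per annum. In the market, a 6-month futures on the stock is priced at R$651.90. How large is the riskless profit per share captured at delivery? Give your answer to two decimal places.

PV(dividends) I = 11.85·e^(−0.0938·1/12) + 3.29·e^(−0.0938·3/12) = 14.9715
Fair futures F* = (S − I)·e^(rT) = (617.07 − 14.9715)·e^0.046900 = 602.0985 × 1.048017 = 631.0095
Market R$651.90 > fair 631.0095: forward overpriced → cash-and-carry (borrow at r, buy the stock and collect the dividends, short the forward).
Profit at T = |F_mkt − F*| = |651.90 − 631.0095| = R$20.89 per share

R$20.89 per share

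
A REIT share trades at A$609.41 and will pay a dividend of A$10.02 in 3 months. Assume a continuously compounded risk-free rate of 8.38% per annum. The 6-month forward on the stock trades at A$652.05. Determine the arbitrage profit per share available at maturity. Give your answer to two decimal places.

A$26.80 per share

PV(dividends) I = 10.02·e^(−0.0838·3/12) = 9.8123
Fair forward F* = (S − I)·e^(rT) = (609.41 − 9.8123)·e^0.041900 = 599.5977 × 1.042790 = 625.2545
Market A$652.05 > fair 625.2545: forward overpriced → cash-and-carry (borrow at r, buy the stock and collect the dividends, short the forward).
Profit at T = |F_mkt − F*| = |652.05 − 625.2545| = A$26.80 per share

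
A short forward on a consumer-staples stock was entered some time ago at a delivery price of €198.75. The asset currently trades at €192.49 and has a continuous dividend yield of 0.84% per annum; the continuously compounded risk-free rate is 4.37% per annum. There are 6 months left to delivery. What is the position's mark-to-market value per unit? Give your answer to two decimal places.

€2.77

Current fair forward for the remaining 6 months: F = S·e^((r − q)·T), (r − q) = 0.0437 − 0.0084 = 0.0353
F = 192.49 · e^(0.0353 × 6/12) = 192.49 × 1.017807 = 195.9177
Value of long forward = (F − K)·e^(−rT) = (195.9177 − 198.75) · e^(−0.0437·6/12)
= -2.8323 × 0.978387 = -2.77
Short position value = −(long value) = €2.77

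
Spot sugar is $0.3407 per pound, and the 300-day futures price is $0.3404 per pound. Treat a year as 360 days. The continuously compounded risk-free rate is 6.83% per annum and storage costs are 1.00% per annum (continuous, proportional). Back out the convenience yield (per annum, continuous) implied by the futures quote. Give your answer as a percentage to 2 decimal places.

7.94%

F = S·e^((r+u−y)T) ⇒ (r+u−y) = ln(F/S)/T
ln(0.3404/0.3407) = -0.000881; /T ⇒ -0.001057
y = r + u − ln(F/S)/T = 0.0683 + 0.0100 + 0.001057 = 0.079357
y = 7.94%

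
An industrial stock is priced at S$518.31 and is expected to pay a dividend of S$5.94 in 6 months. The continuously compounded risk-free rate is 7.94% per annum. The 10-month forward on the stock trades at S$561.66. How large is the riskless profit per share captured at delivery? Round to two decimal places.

PV(dividends) I = 5.94·e^(−0.0794·6/12) = 5.7088
Fair forward F* = (S − I)·e^(rT) = (518.31 − 5.7088)·e^0.066167 = 512.6012 × 1.068405 = 547.6657
Market S$561.66 > fair 547.6657: forward overpriced → cash-and-carry (borrow at r, buy the stock and collect the dividends, short the forward).
Profit at T = |F_mkt − F*| = |561.66 − 547.6657| = S$13.99 per share

S$13.99 per share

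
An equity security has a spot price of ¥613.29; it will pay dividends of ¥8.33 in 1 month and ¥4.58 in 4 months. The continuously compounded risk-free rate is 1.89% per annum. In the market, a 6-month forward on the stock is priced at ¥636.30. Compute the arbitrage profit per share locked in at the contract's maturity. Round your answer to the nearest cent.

¥30.18 per share

PV(dividends) I = 8.33·e^(−0.0189·1/12) + 4.58·e^(−0.0189·4/12) = 12.8681
Fair forward F* = (S − I)·e^(rT) = (613.29 − 12.8681)·e^0.009450 = 600.4219 × 1.009495 = 606.1229
Market ¥636.30 > fair 606.1229: forward overpriced → cash-and-carry (borrow at r, buy the stock and collect the dividends, short the forward).
Profit at T = |F_mkt − F*| = |636.30 − 606.1229| = ¥30.18 per share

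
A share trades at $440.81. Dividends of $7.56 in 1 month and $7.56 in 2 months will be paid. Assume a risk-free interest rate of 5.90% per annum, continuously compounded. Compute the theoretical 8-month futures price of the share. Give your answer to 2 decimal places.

PV(dividends) I = 7.56·e^(−0.0590·1/12) + 7.56·e^(−0.0590·2/12)
I = 7.5229 + 7.4860 = 15.0089
F = (S − I)·e^(rT) = (440.81 − 15.0089) · e^(0.0590·8/12)
= 425.8011 · e^0.039333 = 425.8011 × 1.040117 = $442.88

$442.88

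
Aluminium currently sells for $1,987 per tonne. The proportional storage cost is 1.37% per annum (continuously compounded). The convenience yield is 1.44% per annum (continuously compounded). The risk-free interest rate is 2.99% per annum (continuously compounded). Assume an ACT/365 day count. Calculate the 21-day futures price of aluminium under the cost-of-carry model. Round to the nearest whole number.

Net carry = r + u − y = 0.0299 + 0.0137 − 0.0144 = 0.0292
F = S·e^((r+u−y)T) = 1987 · e^(0.0292 × 21/365) = 1987 · e^0.001680
= 1987 × 1.001681 = $1,990 per tonne

$1,990 per tonne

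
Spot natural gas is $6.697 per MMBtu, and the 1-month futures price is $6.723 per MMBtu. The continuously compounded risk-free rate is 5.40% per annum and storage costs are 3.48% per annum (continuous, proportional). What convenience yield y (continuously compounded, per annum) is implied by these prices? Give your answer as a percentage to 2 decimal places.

4.23%

F = S·e^((r+u−y)T) ⇒ (r+u−y) = ln(F/S)/T
ln(6.723/6.697) = 0.003875; /T ⇒ 0.046500
y = r + u − ln(F/S)/T = 0.0540 + 0.0348 − 0.046500 = 0.042300
y = 4.23%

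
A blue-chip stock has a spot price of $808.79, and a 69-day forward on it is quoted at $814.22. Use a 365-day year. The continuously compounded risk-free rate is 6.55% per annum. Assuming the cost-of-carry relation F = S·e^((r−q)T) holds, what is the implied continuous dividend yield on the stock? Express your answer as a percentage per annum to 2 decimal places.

3.01%

From F = S·e^((r−q)T): (r − q) = ln(F/S)/T
ln(814.22/808.79) = ln(1.006714) = 0.006692
(r − q) = 0.006692 / (69/365) = 0.035400
q = r − ln(F/S)/T = 0.0655 − 0.035400 = 0.030100
q = 3.01%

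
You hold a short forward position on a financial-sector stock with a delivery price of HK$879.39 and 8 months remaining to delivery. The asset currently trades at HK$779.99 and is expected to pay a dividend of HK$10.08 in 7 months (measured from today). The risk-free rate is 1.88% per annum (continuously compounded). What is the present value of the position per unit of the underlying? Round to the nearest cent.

HK$98.42

PV(remaining dividends) I = 10.08·e^(−0.0188·7/12) = 9.9701
Current forward F = (S − I)·e^(rT) = (779.99 − 9.9701)·e^(0.0188·8/12) = 770.0199 × 1.012612 = 779.7314
Value (long) = (F − K)·e^(−rT) = (779.7314 − 879.39) × 0.987545 = -98.4174
Short position value = −(long value) = HK$98.42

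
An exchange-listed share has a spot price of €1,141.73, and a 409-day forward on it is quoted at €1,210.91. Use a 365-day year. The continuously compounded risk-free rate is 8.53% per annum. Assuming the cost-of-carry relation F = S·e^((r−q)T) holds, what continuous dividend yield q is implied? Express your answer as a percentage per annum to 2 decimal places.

From F = S·e^((r−q)T): (r − q) = ln(F/S)/T
ln(1210.91/1141.73) = ln(1.060592) = 0.058827
(r − q) = 0.058827 / (409/365) = 0.052498
q = r − ln(F/S)/T = 0.0853 − 0.052498 = 0.032802
q = 3.28%

3.28%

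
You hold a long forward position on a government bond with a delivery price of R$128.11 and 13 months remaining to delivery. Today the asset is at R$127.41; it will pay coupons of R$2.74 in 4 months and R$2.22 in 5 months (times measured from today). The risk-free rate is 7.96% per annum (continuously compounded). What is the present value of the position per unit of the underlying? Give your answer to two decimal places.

R$5.07

PV(remaining coupons) I = 2.74·e^(−0.0796·4/12) + 2.22·e^(−0.0796·5/12) = 4.8158
Current forward F = (S − I)·e^(rT) = (127.41 − 4.8158)·e^(0.0796·13/12) = 122.5942 × 1.090061 = 133.6352
Value (long) = (F − K)·e^(−rT) = (133.6352 − 128.11) × 0.917380 = 5.0687
Value = R$5.07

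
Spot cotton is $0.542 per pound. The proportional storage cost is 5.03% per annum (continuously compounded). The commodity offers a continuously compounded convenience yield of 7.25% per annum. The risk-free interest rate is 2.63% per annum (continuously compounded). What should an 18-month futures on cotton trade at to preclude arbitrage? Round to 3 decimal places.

$0.545 per pound

Net carry = r + u − y = 0.0263 + 0.0503 − 0.0725 = 0.0041
F = S·e^((r+u−y)T) = 0.542 · e^(0.0041 × 18/12) = 0.542 · e^0.006150
= 0.542 × 1.006169 = $0.545 per pound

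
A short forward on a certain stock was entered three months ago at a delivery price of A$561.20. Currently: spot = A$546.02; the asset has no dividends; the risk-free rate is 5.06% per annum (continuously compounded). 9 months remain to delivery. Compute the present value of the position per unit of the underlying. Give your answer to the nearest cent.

Current fair forward for the remaining 9 months: F = S·e^(r·T), r = 0.0506
F = 546.02 · e^(0.0506 × 9/12) = 546.02 × 1.038679 = 567.1395
Value of long forward = (F − K)·e^(−rT) = (567.1395 − 561.20) · e^(−0.0506·9/12)
= 5.9395 × 0.962761 = 5.72
Short position value = −(long value) = -A$5.72

-A$5.72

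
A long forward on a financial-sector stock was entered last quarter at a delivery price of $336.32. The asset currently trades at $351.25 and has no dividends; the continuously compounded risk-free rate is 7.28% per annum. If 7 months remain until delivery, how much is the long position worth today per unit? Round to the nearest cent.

$28.91

Current fair forward for the remaining 7 months: F = S·e^(r·T), r = 0.0728
F = 351.25 · e^(0.0728 × 7/12) = 351.25 × 1.043381 = 366.4876
Value of long forward = (F − K)·e^(−rT) = (366.4876 − 336.32) · e^(−0.0728·7/12)
= 30.1676 × 0.958422 = 28.91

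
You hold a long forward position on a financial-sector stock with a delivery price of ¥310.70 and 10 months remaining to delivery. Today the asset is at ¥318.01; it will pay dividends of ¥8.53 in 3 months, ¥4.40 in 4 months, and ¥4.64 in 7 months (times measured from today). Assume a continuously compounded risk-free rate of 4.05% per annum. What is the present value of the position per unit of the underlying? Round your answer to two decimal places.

¥0.30

PV(remaining dividends) I = 8.53·e^(−0.0405·3/12) + 4.40·e^(−0.0405·4/12) + 4.64·e^(−0.0405·7/12) = 17.3167
Current forward F = (S − I)·e^(rT) = (318.01 − 17.3167)·e^(0.0405·10/12) = 300.6933 × 1.034326 = 311.0149
Value (long) = (F − K)·e^(−rT) = (311.0149 − 310.70) × 0.966813 = 0.3044
Value = ¥0.30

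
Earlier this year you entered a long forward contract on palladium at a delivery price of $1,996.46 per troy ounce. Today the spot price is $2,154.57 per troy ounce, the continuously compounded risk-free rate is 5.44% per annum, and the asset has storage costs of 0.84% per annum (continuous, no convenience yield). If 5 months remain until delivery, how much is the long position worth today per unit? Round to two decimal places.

$210.41 per troy ounce

Current fair forward for the remaining 5 months: F = S·e^((r + u)·T), (r + u) = 0.0544 + 0.0084 = 0.0628
F = 2154.57 · e^(0.0628 × 5/12) = 2154.57 × 1.02651202 = 2211.6920
Value of long forward = (F − K)·e^(−rT) = (2211.6920 − 1996.46) · e^(−0.0544·5/12)
= 215.2320 × 0.97758829 = 210.41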